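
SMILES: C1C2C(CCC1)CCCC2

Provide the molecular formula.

C10H18

Heavy atoms from the SMILES: 10 C.
Implicit hydrogens by atom environment:
  8 × C: 2 H each → 16
  2 × C: 1 H each → 2
  Total hydrogens = 18.
Molecular formula: C10H18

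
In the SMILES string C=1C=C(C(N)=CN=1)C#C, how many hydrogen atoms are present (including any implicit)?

Hydrogens are implicit in SMILES; fill each atom to its normal valence:
  3 × C (aromatic): 1 H each → 3
  2 × C (aromatic): no H
  1 × C: 1 H
  1 × C: no H
  1 × N: 2 H
  1 × N (aromatic): no H
  Total hydrogens = 6.

6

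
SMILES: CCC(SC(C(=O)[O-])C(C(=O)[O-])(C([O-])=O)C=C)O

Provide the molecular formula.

Heavy atoms from the SMILES: 10 C, 7 O, 1 S.
Implicit hydrogens by atom environment:
  4 × C: no H
  3 × C: 1 H each → 3
  3 × O: no H
  3 × O (charge -1): no H
  2 × C: 2 H each → 4
  1 × C: 3 H
  1 × O: 1 H
  1 × S: no H
  Total hydrogens = 11.
Net charge -3.
Molecular formula: [C10H11O7S]3-

[C10H11O7S]3-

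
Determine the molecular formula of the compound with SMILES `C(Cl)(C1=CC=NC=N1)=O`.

Heavy atoms from the SMILES: 5 C, 1 Cl, 2 N, 1 O.
Implicit hydrogens by atom environment:
  3 × C (aromatic): 1 H each → 3
  2 × N (aromatic): no H
  1 × C (aromatic): no H
  1 × C: no H
  1 × Cl: no H
  1 × O: no H
  Total hydrogens = 3.
Molecular formula: C5H3ClN2O

C5H3ClN2O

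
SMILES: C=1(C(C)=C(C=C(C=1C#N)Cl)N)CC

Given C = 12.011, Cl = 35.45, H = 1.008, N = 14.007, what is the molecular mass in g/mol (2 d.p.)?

Molecular formula: C10H11ClN2.
M = 10×12.011 + 1×35.45 + 11×1.008 + 2×14.007 = 194.66 g/mol.

194.66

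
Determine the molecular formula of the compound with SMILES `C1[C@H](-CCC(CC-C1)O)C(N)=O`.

Heavy atoms from the SMILES: 9 C, 1 N, 2 O.
Implicit hydrogens by atom environment:
  6 × C: 2 H each → 12
  2 × C: 1 H each → 2
  1 × C: no H
  1 × N: 2 H
  1 × O: 1 H
  1 × O: no H
  Total hydrogens = 17.
Molecular formula: C9H17NO2

C9H17NO2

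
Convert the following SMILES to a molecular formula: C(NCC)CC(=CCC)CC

C10H21N

Heavy atoms from the SMILES: 10 C, 1 N.
Implicit hydrogens by atom environment:
  5 × C: 2 H each → 10
  3 × C: 3 H each → 9
  1 × C: 1 H
  1 × C: no H
  1 × N: 1 H
  Total hydrogens = 21.
Molecular formula: C10H21N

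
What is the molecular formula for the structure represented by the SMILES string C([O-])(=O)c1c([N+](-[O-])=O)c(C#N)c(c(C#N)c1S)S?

Heavy atoms from the SMILES: 9 C, 3 N, 4 O, 2 S.
Implicit hydrogens by atom environment:
  6 × C (aromatic): no H
  3 × C: no H
  2 × N: no H
  2 × O: no H
  2 × O (charge -1): no H
  2 × S: 1 H each → 2
  1 × N (charge +1): no H
  Total hydrogens = 2.
Net charge -1.
Molecular formula: C9H2N3O4S2-

C9H2N3O4S2-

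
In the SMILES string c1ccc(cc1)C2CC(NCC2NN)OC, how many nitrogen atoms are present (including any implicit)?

The symbol for nitrogen appears 3 times in the SMILES.

3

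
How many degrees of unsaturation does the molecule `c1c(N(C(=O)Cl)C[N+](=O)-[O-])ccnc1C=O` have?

7

Molecular formula from the SMILES: C8H6ClN3O4.
DoU = (2C + 2 + N − H − X)/2 = (2·8 + 2 + 3 − 6 − 1)/2 = 14/2 = 7.
(Structurally: 1 ring(s) + 6 π bond(s) = 7.)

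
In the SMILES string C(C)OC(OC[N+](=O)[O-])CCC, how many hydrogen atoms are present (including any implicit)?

15

Hydrogens are implicit in SMILES; fill each atom to its normal valence:
  4 × C: 2 H each → 8
  3 × O: no H
  2 × C: 3 H each → 6
  1 × C: 1 H
  1 × N (charge +1): no H
  1 × O (charge -1): no H
  Total hydrogens = 15.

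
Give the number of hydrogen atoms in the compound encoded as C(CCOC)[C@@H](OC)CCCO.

Hydrogens are implicit in SMILES; fill each atom to its normal valence:
  6 × C: 2 H each → 12
  2 × C: 3 H each → 6
  2 × O: no H
  1 × C: 1 H
  1 × O: 1 H
  Total hydrogens = 20.

20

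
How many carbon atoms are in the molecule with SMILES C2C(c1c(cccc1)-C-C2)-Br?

10

The symbol for carbon appears 10 times in the SMILES. Lowercase c denotes aromatic carbon and counts toward C.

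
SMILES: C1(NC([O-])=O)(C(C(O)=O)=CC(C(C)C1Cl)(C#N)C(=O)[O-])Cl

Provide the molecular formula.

Heavy atoms from the SMILES: 11 C, 2 Cl, 2 N, 6 O.
Implicit hydrogens by atom environment:
  7 × C: no H
  3 × C: 1 H each → 3
  3 × O: no H
  2 × Cl: no H
  2 × O (charge -1): no H
  1 × C: 3 H
  1 × N: 1 H
  1 × N: no H
  1 × O: 1 H
  Total hydrogens = 8.
Net charge -2.
Molecular formula: [C11H8Cl2N2O6]2-

[C11H8Cl2N2O6]2-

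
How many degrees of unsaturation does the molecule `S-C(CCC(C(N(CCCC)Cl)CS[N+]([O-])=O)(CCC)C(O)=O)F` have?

2

Molecular formula from the SMILES: C14H26ClFN2O4S2.
DoU = (2C + 2 + N − H − X)/2 = (2·14 + 2 + 2 − 26 − 2)/2 = 4/2 = 2.
(Structurally: 0 ring(s) + 2 π bond(s) = 2.)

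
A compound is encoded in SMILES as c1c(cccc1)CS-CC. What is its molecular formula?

C9H12S

Heavy atoms from the SMILES: 9 C, 1 S.
Implicit hydrogens by atom environment:
  5 × C (aromatic): 1 H each → 5
  2 × C: 2 H each → 4
  1 × C: 3 H
  1 × C (aromatic): no H
  1 × S: no H
  Total hydrogens = 12.
Molecular formula: C9H12S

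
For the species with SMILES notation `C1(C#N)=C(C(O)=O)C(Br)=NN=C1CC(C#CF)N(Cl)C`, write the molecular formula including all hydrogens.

C11H7BrClFN4O2

Heavy atoms from the SMILES: 1 Br, 11 C, 1 Cl, 1 F, 4 N, 2 O.
Implicit hydrogens by atom environment:
  4 × C (aromatic): no H
  4 × C: no H
  2 × N (aromatic): no H
  2 × N: no H
  1 × Br: no H
  1 × C: 3 H
  1 × C: 2 H
  1 × C: 1 H
  1 × Cl: no H
  1 × F: no H
  1 × O: 1 H
  1 × O: no H
  Total hydrogens = 7.
Molecular formula: C11H7BrClFN4O2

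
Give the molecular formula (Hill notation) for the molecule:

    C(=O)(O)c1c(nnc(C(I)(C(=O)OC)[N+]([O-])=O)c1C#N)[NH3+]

Heavy atoms from the SMILES: 9 C, 1 I, 5 N, 6 O.
Implicit hydrogens by atom environment:
  4 × C (aromatic): no H
  4 × C: no H
  4 × O: no H
  2 × N (aromatic): no H
  1 × C: 3 H
  1 × I: no H
  1 × N (charge +1): 3 H
  1 × N: no H
  1 × N (charge +1): no H
  1 × O: 1 H
  1 × O (charge -1): no H
  Total hydrogens = 7.
Net charge +1.
Molecular formula: C9H7IN5O6+

C9H7IN5O6+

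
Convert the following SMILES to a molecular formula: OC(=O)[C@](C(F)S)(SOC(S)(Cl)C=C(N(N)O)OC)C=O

Heavy atoms from the SMILES: 8 C, 1 Cl, 1 F, 2 N, 6 O, 3 S.
Implicit hydrogens by atom environment:
  4 × C: no H
  4 × O: no H
  3 × C: 1 H each → 3
  2 × O: 1 H each → 2
  2 × S: 1 H each → 2
  1 × C: 3 H
  1 × Cl: no H
  1 × F: no H
  1 × N: 2 H
  1 × N: no H
  1 × S: no H
  Total hydrogens = 12.
Molecular formula: C8H12ClFN2O6S3

C8H12ClFN2O6S3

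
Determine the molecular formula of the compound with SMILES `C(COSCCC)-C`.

C6H14OS

Heavy atoms from the SMILES: 6 C, 1 O, 1 S.
Implicit hydrogens by atom environment:
  4 × C: 2 H each → 8
  2 × C: 3 H each → 6
  1 × O: no H
  1 × S: no H
  Total hydrogens = 14.
Molecular formula: C6H14OS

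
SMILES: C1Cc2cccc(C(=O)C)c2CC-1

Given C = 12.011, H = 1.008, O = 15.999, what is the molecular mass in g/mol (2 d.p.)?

174.24

Molecular formula: C12H14O.
M = 12×12.011 + 14×1.008 + 1×15.999 = 174.24 g/mol.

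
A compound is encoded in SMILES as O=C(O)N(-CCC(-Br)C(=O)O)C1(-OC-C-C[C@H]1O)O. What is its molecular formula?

Heavy atoms from the SMILES: 1 Br, 10 C, 1 N, 7 O.
Implicit hydrogens by atom environment:
  5 × C: 2 H each → 10
  4 × O: 1 H each → 4
  3 × C: no H
  3 × O: no H
  2 × C: 1 H each → 2
  1 × Br: no H
  1 × N: no H
  Total hydrogens = 16.
Molecular formula: C10H16BrNO7

C10H16BrNO7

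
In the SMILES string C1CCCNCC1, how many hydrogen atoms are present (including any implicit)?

Hydrogens are implicit in SMILES; fill each atom to its normal valence:
  6 × C: 2 H each → 12
  1 × N: 1 H
  Total hydrogens = 13.

13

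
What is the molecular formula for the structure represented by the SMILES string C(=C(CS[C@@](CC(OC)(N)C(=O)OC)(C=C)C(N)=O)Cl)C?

Heavy atoms from the SMILES: 13 C, 1 Cl, 2 N, 4 O, 1 S.
Implicit hydrogens by atom environment:
  5 × C: no H
  4 × O: no H
  3 × C: 3 H each → 9
  3 × C: 2 H each → 6
  2 × C: 1 H each → 2
  2 × N: 2 H each → 4
  1 × Cl: no H
  1 × S: no H
  Total hydrogens = 21.
Molecular formula: C13H21ClN2O4S

C13H21ClN2O4S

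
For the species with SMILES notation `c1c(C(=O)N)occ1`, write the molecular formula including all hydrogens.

Heavy atoms from the SMILES: 5 C, 1 N, 2 O.
Implicit hydrogens by atom environment:
  3 × C (aromatic): 1 H each → 3
  1 × C (aromatic): no H
  1 × C: no H
  1 × N: 2 H
  1 × O (aromatic): no H
  1 × O: no H
  Total hydrogens = 5.
Molecular formula: C5H5NO2

C5H5NO2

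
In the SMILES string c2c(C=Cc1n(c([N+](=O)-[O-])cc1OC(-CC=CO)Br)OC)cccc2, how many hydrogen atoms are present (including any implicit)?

Hydrogens are implicit in SMILES; fill each atom to its normal valence:
  6 × C (aromatic): 1 H each → 6
  5 × C: 1 H each → 5
  4 × C (aromatic): no H
  3 × O: no H
  1 × Br: no H
  1 × C: 3 H
  1 × C: 2 H
  1 × N (aromatic): no H
  1 × N (charge +1): no H
  1 × O: 1 H
  1 × O (charge -1): no H
  Total hydrogens = 17.

17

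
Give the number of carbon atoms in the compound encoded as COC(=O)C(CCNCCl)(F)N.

6

The symbol for carbon appears 6 times in the SMILES. (Cl is a single chlorine, not C + l.)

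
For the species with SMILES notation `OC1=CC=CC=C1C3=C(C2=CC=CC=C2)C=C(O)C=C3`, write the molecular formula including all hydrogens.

Heavy atoms from the SMILES: 18 C, 2 O.
Implicit hydrogens by atom environment:
  12 × C (aromatic): 1 H each → 12
  6 × C (aromatic): no H
  2 × O: 1 H each → 2
  Total hydrogens = 14.
Molecular formula: C18H14O2

C18H14O2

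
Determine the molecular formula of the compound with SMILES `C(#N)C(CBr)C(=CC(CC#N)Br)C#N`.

Heavy atoms from the SMILES: 2 Br, 9 C, 3 N.
Implicit hydrogens by atom environment:
  4 × C: no H
  3 × C: 1 H each → 3
  3 × N: no H
  2 × Br: no H
  2 × C: 2 H each → 4
  Total hydrogens = 7.
Molecular formula: C9H7Br2N3

C9H7Br2N3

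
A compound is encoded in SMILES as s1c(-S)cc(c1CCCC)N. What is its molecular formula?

C8H13NS2

Heavy atoms from the SMILES: 8 C, 1 N, 2 S.
Implicit hydrogens by atom environment:
  3 × C: 2 H each → 6
  3 × C (aromatic): no H
  1 × C: 3 H
  1 × C (aromatic): 1 H
  1 × N: 2 H
  1 × S: 1 H
  1 × S (aromatic): no H
  Total hydrogens = 13.
Molecular formula: C8H13NS2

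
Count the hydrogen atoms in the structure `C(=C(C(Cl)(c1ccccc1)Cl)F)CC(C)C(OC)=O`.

Hydrogens are implicit in SMILES; fill each atom to its normal valence:
  5 × C (aromatic): 1 H each → 5
  3 × C: no H
  2 × C: 3 H each → 6
  2 × C: 1 H each → 2
  2 × Cl: no H
  2 × O: no H
  1 × C: 2 H
  1 × C (aromatic): no H
  1 × F: no H
  Total hydrogens = 15.

15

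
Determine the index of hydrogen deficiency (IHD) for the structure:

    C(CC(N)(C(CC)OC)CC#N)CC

Molecular formula from the SMILES: C11H22N2O.
DoU = (2C + 2 + N − H − X)/2 = (2·11 + 2 + 2 − 22 − 0)/2 = 4/2 = 2.
(Structurally: 0 ring(s) + 2 π bond(s) = 2.)

2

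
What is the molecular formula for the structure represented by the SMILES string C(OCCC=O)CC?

Heavy atoms from the SMILES: 6 C, 2 O.
Implicit hydrogens by atom environment:
  4 × C: 2 H each → 8
  2 × O: no H
  1 × C: 3 H
  1 × C: 1 H
  Total hydrogens = 12.
Molecular formula: C6H12O2

C6H12O2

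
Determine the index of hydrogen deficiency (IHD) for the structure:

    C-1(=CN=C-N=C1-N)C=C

Molecular formula from the SMILES: C6H7N3.
DoU = (2C + 2 + N − H − X)/2 = (2·6 + 2 + 3 − 7 − 0)/2 = 10/2 = 5.
(Structurally: 1 ring(s) + 4 π bond(s) = 5.)

5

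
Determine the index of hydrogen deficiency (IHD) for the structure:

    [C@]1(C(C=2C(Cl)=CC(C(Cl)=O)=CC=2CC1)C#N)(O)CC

8

Molecular formula from the SMILES: C14H13Cl2NO2.
DoU = (2C + 2 + N − H − X)/2 = (2·14 + 2 + 1 − 13 − 2)/2 = 16/2 = 8.
(Structurally: 2 ring(s) + 6 π bond(s) = 8.)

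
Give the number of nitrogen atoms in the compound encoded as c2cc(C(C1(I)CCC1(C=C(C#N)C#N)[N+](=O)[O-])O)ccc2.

The symbol for nitrogen appears 3 times in the SMILES.

3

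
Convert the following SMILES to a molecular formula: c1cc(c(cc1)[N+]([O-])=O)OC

C7H7NO3

Heavy atoms from the SMILES: 7 C, 1 N, 3 O.
Implicit hydrogens by atom environment:
  4 × C (aromatic): 1 H each → 4
  2 × C (aromatic): no H
  2 × O: no H
  1 × C: 3 H
  1 × N (charge +1): no H
  1 × O (charge -1): no H
  Total hydrogens = 7.
Molecular formula: C7H7NO3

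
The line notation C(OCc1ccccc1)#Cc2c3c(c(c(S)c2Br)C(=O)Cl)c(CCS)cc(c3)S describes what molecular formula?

Heavy atoms from the SMILES: 1 Br, 22 C, 1 Cl, 2 O, 3 S.
Implicit hydrogens by atom environment:
  9 × C (aromatic): no H
  7 × C (aromatic): 1 H each → 7
  3 × C: 2 H each → 6
  3 × C: no H
  3 × S: 1 H each → 3
  2 × O: no H
  1 × Br: no H
  1 × Cl: no H
  Total hydrogens = 16.
Molecular formula: C22H16BrClO2S3

C22H16BrClO2S3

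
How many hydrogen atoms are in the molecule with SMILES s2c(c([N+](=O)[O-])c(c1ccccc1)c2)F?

6

Hydrogens are implicit in SMILES; fill each atom to its normal valence:
  6 × C (aromatic): 1 H each → 6
  4 × C (aromatic): no H
  1 × F: no H
  1 × N (charge +1): no H
  1 × O: no H
  1 × O (charge -1): no H
  1 × S (aromatic): no H
  Total hydrogens = 6.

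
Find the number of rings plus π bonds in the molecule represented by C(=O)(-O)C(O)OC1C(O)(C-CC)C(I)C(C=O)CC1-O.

3

Molecular formula from the SMILES: C12H19IO7.
DoU = (2C + 2 + N − H − X)/2 = (2·12 + 2 + 0 − 19 − 1)/2 = 6/2 = 3.
(Structurally: 1 ring(s) + 2 π bond(s) = 3.)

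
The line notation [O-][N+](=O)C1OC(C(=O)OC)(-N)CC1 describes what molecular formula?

C6H10N2O5

Heavy atoms from the SMILES: 6 C, 2 N, 5 O.
Implicit hydrogens by atom environment:
  4 × O: no H
  2 × C: 2 H each → 4
  2 × C: no H
  1 × C: 3 H
  1 × C: 1 H
  1 × N: 2 H
  1 × N (charge +1): no H
  1 × O (charge -1): no H
  Total hydrogens = 10.
Molecular formula: C6H10N2O5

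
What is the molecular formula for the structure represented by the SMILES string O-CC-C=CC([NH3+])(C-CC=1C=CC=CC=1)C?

C14H22NO+

Heavy atoms from the SMILES: 14 C, 1 N, 1 O.
Implicit hydrogens by atom environment:
  5 × C (aromatic): 1 H each → 5
  4 × C: 2 H each → 8
  2 × C: 1 H each → 2
  1 × C: 3 H
  1 × C: no H
  1 × C (aromatic): no H
  1 × N (charge +1): 3 H
  1 × O: 1 H
  Total hydrogens = 22.
Net charge +1.
Molecular formula: C14H22NO+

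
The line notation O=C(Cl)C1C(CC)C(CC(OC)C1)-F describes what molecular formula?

Heavy atoms from the SMILES: 10 C, 1 Cl, 1 F, 2 O.
Implicit hydrogens by atom environment:
  4 × C: 1 H each → 4
  3 × C: 2 H each → 6
  2 × C: 3 H each → 6
  2 × O: no H
  1 × C: no H
  1 × Cl: no H
  1 × F: no H
  Total hydrogens = 16.
Molecular formula: C10H16ClFO2

C10H16ClFO2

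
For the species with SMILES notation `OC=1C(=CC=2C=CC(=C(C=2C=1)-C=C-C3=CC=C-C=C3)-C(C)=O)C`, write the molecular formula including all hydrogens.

Heavy atoms from the SMILES: 21 C, 2 O.
Implicit hydrogens by atom environment:
  9 × C (aromatic): 1 H each → 9
  7 × C (aromatic): no H
  2 × C: 3 H each → 6
  2 × C: 1 H each → 2
  1 × C: no H
  1 × O: 1 H
  1 × O: no H
  Total hydrogens = 18.
Molecular formula: C21H18O2

C21H18O2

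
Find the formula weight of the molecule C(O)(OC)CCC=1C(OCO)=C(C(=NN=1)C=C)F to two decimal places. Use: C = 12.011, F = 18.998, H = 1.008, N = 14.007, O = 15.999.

Molecular formula: C11H15FN2O4.
M = 11×12.011 + 1×18.998 + 15×1.008 + 2×14.007 + 4×15.999 = 258.25 g/mol.

258.25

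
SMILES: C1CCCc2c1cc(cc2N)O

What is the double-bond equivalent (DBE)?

Molecular formula from the SMILES: C10H13NO.
DoU = (2C + 2 + N − H − X)/2 = (2·10 + 2 + 1 − 13 − 0)/2 = 10/2 = 5.
(Structurally: 2 ring(s) + 3 π bond(s) = 5.)

5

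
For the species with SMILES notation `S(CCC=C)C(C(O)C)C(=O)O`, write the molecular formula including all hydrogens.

Heavy atoms from the SMILES: 8 C, 3 O, 1 S.
Implicit hydrogens by atom environment:
  3 × C: 2 H each → 6
  3 × C: 1 H each → 3
  2 × O: 1 H each → 2
  1 × C: 3 H
  1 × C: no H
  1 × O: no H
  1 × S: no H
  Total hydrogens = 14.
Molecular formula: C8H14O3S

C8H14O3S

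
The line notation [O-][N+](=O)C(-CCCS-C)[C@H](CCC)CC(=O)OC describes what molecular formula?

Heavy atoms from the SMILES: 12 C, 1 N, 4 O, 1 S.
Implicit hydrogens by atom environment:
  6 × C: 2 H each → 12
  3 × C: 3 H each → 9
  3 × O: no H
  2 × C: 1 H each → 2
  1 × C: no H
  1 × N (charge +1): no H
  1 × O (charge -1): no H
  1 × S: no H
  Total hydrogens = 23.
Molecular formula: C12H23NO4S

C12H23NO4S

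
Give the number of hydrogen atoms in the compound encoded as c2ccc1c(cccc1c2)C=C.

10

Hydrogens are implicit in SMILES; fill each atom to its normal valence:
  7 × C (aromatic): 1 H each → 7
  3 × C (aromatic): no H
  1 × C: 2 H
  1 × C: 1 H
  Total hydrogens = 10.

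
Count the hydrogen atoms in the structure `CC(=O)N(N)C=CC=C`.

Hydrogens are implicit in SMILES; fill each atom to its normal valence:
  3 × C: 1 H each → 3
  1 × C: 3 H
  1 × C: 2 H
  1 × C: no H
  1 × N: 2 H
  1 × N: no H
  1 × O: no H
  Total hydrogens = 10.

10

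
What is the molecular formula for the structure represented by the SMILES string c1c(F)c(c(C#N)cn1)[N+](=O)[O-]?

C6H2FN3O2

Heavy atoms from the SMILES: 6 C, 1 F, 3 N, 2 O.
Implicit hydrogens by atom environment:
  3 × C (aromatic): no H
  2 × C (aromatic): 1 H each → 2
  1 × C: no H
  1 × F: no H
  1 × N (aromatic): no H
  1 × N: no H
  1 × N (charge +1): no H
  1 × O: no H
  1 × O (charge -1): no H
  Total hydrogens = 2.
Molecular formula: C6H2FN3O2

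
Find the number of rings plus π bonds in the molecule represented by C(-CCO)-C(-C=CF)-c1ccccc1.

Molecular formula from the SMILES: C12H15FO.
DoU = (2C + 2 + N − H − X)/2 = (2·12 + 2 + 0 − 15 − 1)/2 = 10/2 = 5.
(Structurally: 1 ring(s) + 4 π bond(s) = 5.)

5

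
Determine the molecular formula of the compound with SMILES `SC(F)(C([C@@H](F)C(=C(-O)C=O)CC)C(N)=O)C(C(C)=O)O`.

Heavy atoms from the SMILES: 12 C, 2 F, 1 N, 5 O, 1 S.
Implicit hydrogens by atom environment:
  5 × C: no H
  4 × C: 1 H each → 4
  3 × O: no H
  2 × C: 3 H each → 6
  2 × F: no H
  2 × O: 1 H each → 2
  1 × C: 2 H
  1 × N: 2 H
  1 × S: 1 H
  Total hydrogens = 17.
Molecular formula: C12H17F2NO5S

C12H17F2NO5S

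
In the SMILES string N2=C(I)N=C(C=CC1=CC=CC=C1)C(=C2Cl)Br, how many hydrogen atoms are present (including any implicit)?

7

Hydrogens are implicit in SMILES; fill each atom to its normal valence:
  5 × C (aromatic): 1 H each → 5
  5 × C (aromatic): no H
  2 × C: 1 H each → 2
  2 × N (aromatic): no H
  1 × Br: no H
  1 × Cl: no H
  1 × I: no H
  Total hydrogens = 7.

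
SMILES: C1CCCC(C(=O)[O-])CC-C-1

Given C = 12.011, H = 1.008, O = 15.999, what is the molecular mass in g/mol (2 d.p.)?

155.22

Molecular formula: C9H15O2-.
M = 9×12.011 + 15×1.008 + 2×15.999 = 155.22 g/mol.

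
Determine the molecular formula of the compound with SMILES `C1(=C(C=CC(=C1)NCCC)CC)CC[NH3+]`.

C13H23N2+

Heavy atoms from the SMILES: 13 C, 2 N.
Implicit hydrogens by atom environment:
  5 × C: 2 H each → 10
  3 × C (aromatic): 1 H each → 3
  3 × C (aromatic): no H
  2 × C: 3 H each → 6
  1 × N (charge +1): 3 H
  1 × N: 1 H
  Total hydrogens = 23.
Net charge +1.
Molecular formula: C13H23N2+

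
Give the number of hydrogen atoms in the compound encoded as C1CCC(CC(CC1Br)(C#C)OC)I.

Hydrogens are implicit in SMILES; fill each atom to its normal valence:
  5 × C: 2 H each → 10
  3 × C: 1 H each → 3
  2 × C: no H
  1 × Br: no H
  1 × C: 3 H
  1 × I: no H
  1 × O: no H
  Total hydrogens = 16.

16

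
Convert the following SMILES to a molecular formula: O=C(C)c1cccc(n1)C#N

C8H6N2O

Heavy atoms from the SMILES: 8 C, 2 N, 1 O.
Implicit hydrogens by atom environment:
  3 × C (aromatic): 1 H each → 3
  2 × C (aromatic): no H
  2 × C: no H
  1 × C: 3 H
  1 × N (aromatic): no H
  1 × N: no H
  1 × O: no H
  Total hydrogens = 6.
Molecular formula: C8H6N2O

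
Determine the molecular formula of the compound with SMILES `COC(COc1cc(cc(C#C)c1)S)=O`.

Heavy atoms from the SMILES: 11 C, 3 O, 1 S.
Implicit hydrogens by atom environment:
  3 × C (aromatic): 1 H each → 3
  3 × C (aromatic): no H
  3 × O: no H
  2 × C: no H
  1 × C: 3 H
  1 × C: 2 H
  1 × C: 1 H
  1 × S: 1 H
  Total hydrogens = 10.
Molecular formula: C11H10O3S

C11H10O3S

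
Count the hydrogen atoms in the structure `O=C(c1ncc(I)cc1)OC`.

Hydrogens are implicit in SMILES; fill each atom to its normal valence:
  3 × C (aromatic): 1 H each → 3
  2 × C (aromatic): no H
  2 × O: no H
  1 × C: 3 H
  1 × C: no H
  1 × I: no H
  1 × N (aromatic): no H
  Total hydrogens = 6.

6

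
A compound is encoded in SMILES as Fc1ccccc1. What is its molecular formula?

C6H5F

Heavy atoms from the SMILES: 6 C, 1 F.
Implicit hydrogens by atom environment:
  5 × C (aromatic): 1 H each → 5
  1 × C (aromatic): no H
  1 × F: no H
  Total hydrogens = 5.
Molecular formula: C6H5F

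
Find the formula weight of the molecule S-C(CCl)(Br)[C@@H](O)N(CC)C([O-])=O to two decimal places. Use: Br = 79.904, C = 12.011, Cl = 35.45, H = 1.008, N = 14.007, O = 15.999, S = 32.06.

291.56

Molecular formula: C6H10BrClNO3S-.
M = 1×79.904 + 6×12.011 + 1×35.45 + 10×1.008 + 1×14.007 + 3×15.999 + 1×32.06 = 291.56 g/mol.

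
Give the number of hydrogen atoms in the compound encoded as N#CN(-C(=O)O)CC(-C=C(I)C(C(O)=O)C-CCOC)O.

Hydrogens are implicit in SMILES; fill each atom to its normal valence:
  4 × C: 2 H each → 8
  4 × C: no H
  3 × C: 1 H each → 3
  3 × O: 1 H each → 3
  3 × O: no H
  2 × N: no H
  1 × C: 3 H
  1 × I: no H
  Total hydrogens = 17.

17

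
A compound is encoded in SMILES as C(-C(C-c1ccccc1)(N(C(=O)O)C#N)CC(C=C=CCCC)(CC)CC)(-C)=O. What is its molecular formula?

C24H32N2O3

Heavy atoms from the SMILES: 24 C, 2 N, 3 O.
Implicit hydrogens by atom environment:
  6 × C: 2 H each → 12
  6 × C: no H
  5 × C (aromatic): 1 H each → 5
  4 × C: 3 H each → 12
  2 × C: 1 H each → 2
  2 × N: no H
  2 × O: no H
  1 × C (aromatic): no H
  1 × O: 1 H
  Total hydrogens = 32.
Molecular formula: C24H32N2O3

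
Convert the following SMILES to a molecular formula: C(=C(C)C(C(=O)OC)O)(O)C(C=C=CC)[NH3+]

Heavy atoms from the SMILES: 11 C, 1 N, 4 O.
Implicit hydrogens by atom environment:
  4 × C: 1 H each → 4
  4 × C: no H
  3 × C: 3 H each → 9
  2 × O: 1 H each → 2
  2 × O: no H
  1 × N (charge +1): 3 H
  Total hydrogens = 18.
Net charge +1.
Molecular formula: C11H18NO4+

C11H18NO4+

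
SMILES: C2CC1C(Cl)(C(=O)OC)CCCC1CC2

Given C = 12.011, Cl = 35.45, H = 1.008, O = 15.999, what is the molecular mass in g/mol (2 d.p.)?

Molecular formula: C12H19ClO2.
M = 12×12.011 + 1×35.45 + 19×1.008 + 2×15.999 = 230.73 g/mol.

230.73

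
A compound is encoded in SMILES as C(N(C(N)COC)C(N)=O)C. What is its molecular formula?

Heavy atoms from the SMILES: 6 C, 3 N, 2 O.
Implicit hydrogens by atom environment:
  2 × C: 3 H each → 6
  2 × C: 2 H each → 4
  2 × N: 2 H each → 4
  2 × O: no H
  1 × C: 1 H
  1 × C: no H
  1 × N: no H
  Total hydrogens = 15.
Molecular formula: C6H15N3O2

C6H15N3O2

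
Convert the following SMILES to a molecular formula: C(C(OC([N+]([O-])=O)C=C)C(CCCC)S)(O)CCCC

C14H27NO4S

Heavy atoms from the SMILES: 14 C, 1 N, 4 O, 1 S.
Implicit hydrogens by atom environment:
  7 × C: 2 H each → 14
  5 × C: 1 H each → 5
  2 × C: 3 H each → 6
  2 × O: no H
  1 × N (charge +1): no H
  1 × O: 1 H
  1 × O (charge -1): no H
  1 × S: 1 H
  Total hydrogens = 27.
Molecular formula: C14H27NO4S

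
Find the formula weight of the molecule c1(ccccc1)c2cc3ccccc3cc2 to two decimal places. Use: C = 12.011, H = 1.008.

204.27

Molecular formula: C16H12.
M = 16×12.011 + 12×1.008 = 204.27 g/mol.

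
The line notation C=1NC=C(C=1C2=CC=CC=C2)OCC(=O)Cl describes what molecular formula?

C12H10ClNO2

Heavy atoms from the SMILES: 12 C, 1 Cl, 1 N, 2 O.
Implicit hydrogens by atom environment:
  7 × C (aromatic): 1 H each → 7
  3 × C (aromatic): no H
  2 × O: no H
  1 × C: 2 H
  1 × C: no H
  1 × Cl: no H
  1 × N (aromatic): 1 H
  Total hydrogens = 10.
Molecular formula: C12H10ClNO2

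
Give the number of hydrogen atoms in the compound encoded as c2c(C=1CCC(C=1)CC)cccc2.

Hydrogens are implicit in SMILES; fill each atom to its normal valence:
  5 × C (aromatic): 1 H each → 5
  3 × C: 2 H each → 6
  2 × C: 1 H each → 2
  1 × C: 3 H
  1 × C: no H
  1 × C (aromatic): no H
  Total hydrogens = 16.

16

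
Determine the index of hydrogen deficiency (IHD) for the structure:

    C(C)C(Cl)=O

Molecular formula from the SMILES: C3H5ClO.
DoU = (2C + 2 + N − H − X)/2 = (2·3 + 2 + 0 − 5 − 1)/2 = 2/2 = 1.
(Structurally: 0 ring(s) + 1 π bond(s) = 1.)

1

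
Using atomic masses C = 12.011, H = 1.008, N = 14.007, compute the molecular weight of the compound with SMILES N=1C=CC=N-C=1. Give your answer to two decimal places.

Molecular formula: C4H4N2.
M = 4×12.011 + 4×1.008 + 2×14.007 = 80.09 g/mol.

80.09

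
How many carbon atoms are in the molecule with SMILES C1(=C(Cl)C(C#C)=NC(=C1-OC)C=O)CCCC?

The symbol for carbon appears 13 times in the SMILES. (Cl is a single chlorine, not C + l.)

13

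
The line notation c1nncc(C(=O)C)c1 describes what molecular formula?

Heavy atoms from the SMILES: 6 C, 2 N, 1 O.
Implicit hydrogens by atom environment:
  3 × C (aromatic): 1 H each → 3
  2 × N (aromatic): no H
  1 × C: 3 H
  1 × C (aromatic): no H
  1 × C: no H
  1 × O: no H
  Total hydrogens = 6.
Molecular formula: C6H6N2O

C6H6N2O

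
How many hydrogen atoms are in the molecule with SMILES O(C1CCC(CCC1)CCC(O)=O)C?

20

Hydrogens are implicit in SMILES; fill each atom to its normal valence:
  7 × C: 2 H each → 14
  2 × C: 1 H each → 2
  2 × O: no H
  1 × C: 3 H
  1 × C: no H
  1 × O: 1 H
  Total hydrogens = 20.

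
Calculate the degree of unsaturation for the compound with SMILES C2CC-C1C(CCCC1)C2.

2

Molecular formula from the SMILES: C10H18.
DoU = (2C + 2 + N − H − X)/2 = (2·10 + 2 + 0 − 18 − 0)/2 = 4/2 = 2.
(Structurally: 2 ring(s) + 0 π bond(s) = 2.)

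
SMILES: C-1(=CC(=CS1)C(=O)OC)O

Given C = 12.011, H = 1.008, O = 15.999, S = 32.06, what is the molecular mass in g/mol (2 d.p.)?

158.17

Molecular formula: C6H6O3S.
M = 6×12.011 + 6×1.008 + 3×15.999 + 1×32.06 = 158.17 g/mol.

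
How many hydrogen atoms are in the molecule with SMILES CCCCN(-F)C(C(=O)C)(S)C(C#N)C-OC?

19

Hydrogens are implicit in SMILES; fill each atom to its normal valence:
  4 × C: 2 H each → 8
  3 × C: 3 H each → 9
  3 × C: no H
  2 × N: no H
  2 × O: no H
  1 × C: 1 H
  1 × F: no H
  1 × S: 1 H
  Total hydrogens = 19.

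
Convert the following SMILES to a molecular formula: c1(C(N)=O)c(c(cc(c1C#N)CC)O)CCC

C13H16N2O2

Heavy atoms from the SMILES: 13 C, 2 N, 2 O.
Implicit hydrogens by atom environment:
  5 × C (aromatic): no H
  3 × C: 2 H each → 6
  2 × C: 3 H each → 6
  2 × C: no H
  1 × C (aromatic): 1 H
  1 × N: 2 H
  1 × N: no H
  1 × O: 1 H
  1 × O: no H
  Total hydrogens = 16.
Molecular formula: C13H16N2O2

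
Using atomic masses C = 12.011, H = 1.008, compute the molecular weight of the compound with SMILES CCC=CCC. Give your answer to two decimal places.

84.16

Molecular formula: C6H12.
M = 6×12.011 + 12×1.008 = 84.16 g/mol.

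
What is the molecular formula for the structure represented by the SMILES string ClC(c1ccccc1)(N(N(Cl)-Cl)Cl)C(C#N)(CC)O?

Heavy atoms from the SMILES: 11 C, 4 Cl, 3 N, 1 O.
Implicit hydrogens by atom environment:
  5 × C (aromatic): 1 H each → 5
  4 × Cl: no H
  3 × C: no H
  3 × N: no H
  1 × C: 3 H
  1 × C: 2 H
  1 × C (aromatic): no H
  1 × O: 1 H
  Total hydrogens = 11.
Molecular formula: C11H11Cl4N3O

C11H11Cl4N3O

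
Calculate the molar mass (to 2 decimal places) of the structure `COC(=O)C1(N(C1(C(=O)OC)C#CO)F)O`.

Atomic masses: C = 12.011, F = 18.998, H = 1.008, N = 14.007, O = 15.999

Molecular formula: C8H8FNO6.
M = 8×12.011 + 1×18.998 + 8×1.008 + 1×14.007 + 6×15.999 = 233.15 g/mol.

233.15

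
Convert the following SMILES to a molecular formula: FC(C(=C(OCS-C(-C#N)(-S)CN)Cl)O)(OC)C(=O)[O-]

Heavy atoms from the SMILES: 9 C, 1 Cl, 1 F, 2 N, 5 O, 2 S.
Implicit hydrogens by atom environment:
  6 × C: no H
  3 × O: no H
  2 × C: 2 H each → 4
  1 × C: 3 H
  1 × Cl: no H
  1 × F: no H
  1 × N: 2 H
  1 × N: no H
  1 × O: 1 H
  1 × O (charge -1): no H
  1 × S: 1 H
  1 × S: no H
  Total hydrogens = 11.
Net charge -1.
Molecular formula: C9H11ClFN2O5S2-

C9H11ClFN2O5S2-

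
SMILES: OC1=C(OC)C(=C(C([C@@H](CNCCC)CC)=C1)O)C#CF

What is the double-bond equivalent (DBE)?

Molecular formula from the SMILES: C16H22FNO3.
DoU = (2C + 2 + N − H − X)/2 = (2·16 + 2 + 1 − 22 − 1)/2 = 12/2 = 6.
(Structurally: 1 ring(s) + 5 π bond(s) = 6.)

6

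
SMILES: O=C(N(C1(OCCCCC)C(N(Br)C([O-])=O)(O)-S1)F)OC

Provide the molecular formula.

C10H15BrFN2O6S-

Heavy atoms from the SMILES: 1 Br, 10 C, 1 F, 2 N, 6 O, 1 S.
Implicit hydrogens by atom environment:
  4 × C: 2 H each → 8
  4 × C: no H
  4 × O: no H
  2 × C: 3 H each → 6
  2 × N: no H
  1 × Br: no H
  1 × F: no H
  1 × O: 1 H
  1 × O (charge -1): no H
  1 × S: no H
  Total hydrogens = 15.
Net charge -1.
Molecular formula: C10H15BrFN2O6S-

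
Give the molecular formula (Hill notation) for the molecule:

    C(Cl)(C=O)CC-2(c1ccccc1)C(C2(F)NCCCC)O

C16H21ClFNO2

Heavy atoms from the SMILES: 16 C, 1 Cl, 1 F, 1 N, 2 O.
Implicit hydrogens by atom environment:
  5 × C (aromatic): 1 H each → 5
  4 × C: 2 H each → 8
  3 × C: 1 H each → 3
  2 × C: no H
  1 × C: 3 H
  1 × C (aromatic): no H
  1 × Cl: no H
  1 × F: no H
  1 × N: 1 H
  1 × O: 1 H
  1 × O: no H
  Total hydrogens = 21.
Molecular formula: C16H21ClFNO2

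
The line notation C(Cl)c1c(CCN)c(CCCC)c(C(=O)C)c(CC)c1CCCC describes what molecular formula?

Heavy atoms from the SMILES: 21 C, 1 Cl, 1 N, 1 O.
Implicit hydrogens by atom environment:
  10 × C: 2 H each → 20
  6 × C (aromatic): no H
  4 × C: 3 H each → 12
  1 × C: no H
  1 × Cl: no H
  1 × N: 2 H
  1 × O: no H
  Total hydrogens = 34.
Molecular formula: C21H34ClNO

C21H34ClNO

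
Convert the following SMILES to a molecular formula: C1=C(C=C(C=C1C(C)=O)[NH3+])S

Heavy atoms from the SMILES: 8 C, 1 N, 1 O, 1 S.
Implicit hydrogens by atom environment:
  3 × C (aromatic): 1 H each → 3
  3 × C (aromatic): no H
  1 × C: 3 H
  1 × C: no H
  1 × N (charge +1): 3 H
  1 × O: no H
  1 × S: 1 H
  Total hydrogens = 10.
Net charge +1.
Molecular formula: C8H10NOS+

C8H10NOS+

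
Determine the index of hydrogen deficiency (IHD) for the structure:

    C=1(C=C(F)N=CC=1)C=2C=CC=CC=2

Molecular formula from the SMILES: C11H8FN.
DoU = (2C + 2 + N − H − X)/2 = (2·11 + 2 + 1 − 8 − 1)/2 = 16/2 = 8.
(Structurally: 2 ring(s) + 6 π bond(s) = 8.)

8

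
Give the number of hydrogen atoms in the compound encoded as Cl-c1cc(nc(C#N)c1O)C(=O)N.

Hydrogens are implicit in SMILES; fill each atom to its normal valence:
  4 × C (aromatic): no H
  2 × C: no H
  1 × C (aromatic): 1 H
  1 × Cl: no H
  1 × N: 2 H
  1 × N (aromatic): no H
  1 × N: no H
  1 × O: 1 H
  1 × O: no H
  Total hydrogens = 4.

4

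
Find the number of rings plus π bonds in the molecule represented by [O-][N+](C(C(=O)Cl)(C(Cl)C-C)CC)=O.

Molecular formula from the SMILES: C7H11Cl2NO3.
DoU = (2C + 2 + N − H − X)/2 = (2·7 + 2 + 1 − 11 − 2)/2 = 4/2 = 2.
(Structurally: 0 ring(s) + 2 π bond(s) = 2.)

2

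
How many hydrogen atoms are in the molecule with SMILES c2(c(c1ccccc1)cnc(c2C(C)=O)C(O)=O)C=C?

13

Hydrogens are implicit in SMILES; fill each atom to its normal valence:
  6 × C (aromatic): 1 H each → 6
  5 × C (aromatic): no H
  2 × C: no H
  2 × O: no H
  1 × C: 3 H
  1 × C: 2 H
  1 × C: 1 H
  1 × N (aromatic): no H
  1 × O: 1 H
  Total hydrogens = 13.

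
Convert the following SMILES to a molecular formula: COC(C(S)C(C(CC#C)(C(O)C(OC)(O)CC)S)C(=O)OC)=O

Heavy atoms from the SMILES: 15 C, 7 O, 2 S.
Implicit hydrogens by atom environment:
  5 × C: no H
  5 × O: no H
  4 × C: 3 H each → 12
  4 × C: 1 H each → 4
  2 × C: 2 H each → 4
  2 × O: 1 H each → 2
  2 × S: 1 H each → 2
  Total hydrogens = 24.
Molecular formula: C15H24O7S2

C15H24O7S2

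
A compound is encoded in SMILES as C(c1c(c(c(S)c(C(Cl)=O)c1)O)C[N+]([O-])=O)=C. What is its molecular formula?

Heavy atoms from the SMILES: 10 C, 1 Cl, 1 N, 4 O, 1 S.
Implicit hydrogens by atom environment:
  5 × C (aromatic): no H
  2 × C: 2 H each → 4
  2 × O: no H
  1 × C (aromatic): 1 H
  1 × C: 1 H
  1 × C: no H
  1 × Cl: no H
  1 × N (charge +1): no H
  1 × O: 1 H
  1 × O (charge -1): no H
  1 × S: 1 H
  Total hydrogens = 8.
Molecular formula: C10H8ClNO4S

C10H8ClNO4S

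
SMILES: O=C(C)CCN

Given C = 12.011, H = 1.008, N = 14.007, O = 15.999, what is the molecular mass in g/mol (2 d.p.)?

87.12

Molecular formula: C4H9NO.
M = 4×12.011 + 9×1.008 + 1×14.007 + 1×15.999 = 87.12 g/mol.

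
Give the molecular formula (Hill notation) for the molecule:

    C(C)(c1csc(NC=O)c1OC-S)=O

Heavy atoms from the SMILES: 8 C, 1 N, 3 O, 2 S.
Implicit hydrogens by atom environment:
  3 × C (aromatic): no H
  3 × O: no H
  1 × C: 3 H
  1 × C: 2 H
  1 × C (aromatic): 1 H
  1 × C: 1 H
  1 × C: no H
  1 × N: 1 H
  1 × S: 1 H
  1 × S (aromatic): no H
  Total hydrogens = 9.
Molecular formula: C8H9NO3S2

C8H9NO3S2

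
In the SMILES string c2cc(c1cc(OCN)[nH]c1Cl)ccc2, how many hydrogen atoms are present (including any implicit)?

11

Hydrogens are implicit in SMILES; fill each atom to its normal valence:
  6 × C (aromatic): 1 H each → 6
  4 × C (aromatic): no H
  1 × C: 2 H
  1 × Cl: no H
  1 × N: 2 H
  1 × N (aromatic): 1 H
  1 × O: no H
  Total hydrogens = 11.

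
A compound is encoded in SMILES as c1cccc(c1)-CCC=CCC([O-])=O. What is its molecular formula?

C12H13O2-

Heavy atoms from the SMILES: 12 C, 2 O.
Implicit hydrogens by atom environment:
  5 × C (aromatic): 1 H each → 5
  3 × C: 2 H each → 6
  2 × C: 1 H each → 2
  1 × C: no H
  1 × C (aromatic): no H
  1 × O: no H
  1 × O (charge -1): no H
  Total hydrogens = 13.
Net charge -1.
Molecular formula: C12H13O2-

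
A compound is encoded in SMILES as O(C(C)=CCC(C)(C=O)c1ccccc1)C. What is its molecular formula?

C14H18O2

Heavy atoms from the SMILES: 14 C, 2 O.
Implicit hydrogens by atom environment:
  5 × C (aromatic): 1 H each → 5
  3 × C: 3 H each → 9
  2 × C: 1 H each → 2
  2 × C: no H
  2 × O: no H
  1 × C: 2 H
  1 × C (aromatic): no H
  Total hydrogens = 18.
Molecular formula: C14H18O2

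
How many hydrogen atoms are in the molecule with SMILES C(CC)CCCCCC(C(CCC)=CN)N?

Hydrogens are implicit in SMILES; fill each atom to its normal valence:
  9 × C: 2 H each → 18
  2 × C: 3 H each → 6
  2 × C: 1 H each → 2
  2 × N: 2 H each → 4
  1 × C: no H
  Total hydrogens = 30.

30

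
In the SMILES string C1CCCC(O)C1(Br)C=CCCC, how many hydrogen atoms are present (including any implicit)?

Hydrogens are implicit in SMILES; fill each atom to its normal valence:
  6 × C: 2 H each → 12
  3 × C: 1 H each → 3
  1 × Br: no H
  1 × C: 3 H
  1 × C: no H
  1 × O: 1 H
  Total hydrogens = 19.

19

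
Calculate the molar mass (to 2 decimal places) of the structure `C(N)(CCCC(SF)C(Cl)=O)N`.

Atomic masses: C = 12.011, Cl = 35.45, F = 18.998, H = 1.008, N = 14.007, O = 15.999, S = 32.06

Molecular formula: C6H12ClFN2OS.
M = 6×12.011 + 1×35.45 + 1×18.998 + 12×1.008 + 2×14.007 + 1×15.999 + 1×32.06 = 214.68 g/mol.

214.68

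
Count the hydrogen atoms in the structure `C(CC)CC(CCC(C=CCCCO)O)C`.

28

Hydrogens are implicit in SMILES; fill each atom to its normal valence:
  8 × C: 2 H each → 16
  4 × C: 1 H each → 4
  2 × C: 3 H each → 6
  2 × O: 1 H each → 2
  Total hydrogens = 28.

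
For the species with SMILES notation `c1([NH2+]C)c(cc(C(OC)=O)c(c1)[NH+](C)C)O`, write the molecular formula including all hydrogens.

Heavy atoms from the SMILES: 11 C, 2 N, 3 O.
Implicit hydrogens by atom environment:
  4 × C: 3 H each → 12
  4 × C (aromatic): no H
  2 × C (aromatic): 1 H each → 2
  2 × O: no H
  1 × C: no H
  1 × N (charge +1): 2 H
  1 × N (charge +1): 1 H
  1 × O: 1 H
  Total hydrogens = 18.
Net charge +2.
Molecular formula: [C11H18N2O3]2+

[C11H18N2O3]2+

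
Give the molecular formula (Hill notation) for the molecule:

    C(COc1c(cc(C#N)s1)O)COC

Heavy atoms from the SMILES: 9 C, 1 N, 3 O, 1 S.
Implicit hydrogens by atom environment:
  3 × C: 2 H each → 6
  3 × C (aromatic): no H
  2 × O: no H
  1 × C: 3 H
  1 × C (aromatic): 1 H
  1 × C: no H
  1 × N: no H
  1 × O: 1 H
  1 × S (aromatic): no H
  Total hydrogens = 11.
Molecular formula: C9H11NO3S

C9H11NO3S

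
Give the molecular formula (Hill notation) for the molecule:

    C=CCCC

Heavy atoms from the SMILES: 5 C.
Implicit hydrogens by atom environment:
  3 × C: 2 H each → 6
  1 × C: 3 H
  1 × C: 1 H
  Total hydrogens = 10.
Molecular formula: C5H10

C5H10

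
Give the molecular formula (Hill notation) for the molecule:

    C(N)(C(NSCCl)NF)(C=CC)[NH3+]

Heavy atoms from the SMILES: 6 C, 1 Cl, 1 F, 4 N, 1 S.
Implicit hydrogens by atom environment:
  3 × C: 1 H each → 3
  2 × N: 1 H each → 2
  1 × C: 3 H
  1 × C: 2 H
  1 × C: no H
  1 × Cl: no H
  1 × F: no H
  1 × N (charge +1): 3 H
  1 × N: 2 H
  1 × S: no H
  Total hydrogens = 15.
Net charge +1.
Molecular formula: C6H15ClFN4S+

C6H15ClFN4S+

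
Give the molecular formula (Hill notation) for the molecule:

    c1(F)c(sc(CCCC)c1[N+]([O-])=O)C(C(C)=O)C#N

Heavy atoms from the SMILES: 12 C, 1 F, 2 N, 3 O, 1 S.
Implicit hydrogens by atom environment:
  4 × C (aromatic): no H
  3 × C: 2 H each → 6
  2 × C: 3 H each → 6
  2 × C: no H
  2 × O: no H
  1 × C: 1 H
  1 × F: no H
  1 × N (charge +1): no H
  1 × N: no H
  1 × O (charge -1): no H
  1 × S (aromatic): no H
  Total hydrogens = 13.
Molecular formula: C12H13FN2O3S

C12H13FN2O3S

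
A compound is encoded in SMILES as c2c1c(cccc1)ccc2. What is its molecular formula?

C10H8

Heavy atoms from the SMILES: 10 C.
Implicit hydrogens by atom environment:
  8 × C (aromatic): 1 H each → 8
  2 × C (aromatic): no H
  Total hydrogens = 8.
Molecular formula: C10H8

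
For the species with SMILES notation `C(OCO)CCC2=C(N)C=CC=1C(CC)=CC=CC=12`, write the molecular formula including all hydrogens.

Heavy atoms from the SMILES: 16 C, 1 N, 2 O.
Implicit hydrogens by atom environment:
  5 × C: 2 H each → 10
  5 × C (aromatic): 1 H each → 5
  5 × C (aromatic): no H
  1 × C: 3 H
  1 × N: 2 H
  1 × O: 1 H
  1 × O: no H
  Total hydrogens = 21.
Molecular formula: C16H21NO2

C16H21NO2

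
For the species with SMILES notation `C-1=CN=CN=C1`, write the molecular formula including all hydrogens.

Heavy atoms from the SMILES: 4 C, 2 N.
Implicit hydrogens by atom environment:
  4 × C (aromatic): 1 H each → 4
  2 × N (aromatic): no H
  Total hydrogens = 4.
Molecular formula: C4H4N2

C4H4N2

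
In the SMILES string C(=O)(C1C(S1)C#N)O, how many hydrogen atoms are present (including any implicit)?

Hydrogens are implicit in SMILES; fill each atom to its normal valence:
  2 × C: 1 H each → 2
  2 × C: no H
  1 × N: no H
  1 × O: 1 H
  1 × O: no H
  1 × S: no H
  Total hydrogens = 3.

3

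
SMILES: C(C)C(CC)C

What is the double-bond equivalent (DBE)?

Molecular formula from the SMILES: C6H14.
DoU = (2C + 2 + N − H − X)/2 = (2·6 + 2 + 0 − 14 − 0)/2 = 0/2 = 0.
(Structurally: 0 ring(s) + 0 π bond(s) = 0.)

0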